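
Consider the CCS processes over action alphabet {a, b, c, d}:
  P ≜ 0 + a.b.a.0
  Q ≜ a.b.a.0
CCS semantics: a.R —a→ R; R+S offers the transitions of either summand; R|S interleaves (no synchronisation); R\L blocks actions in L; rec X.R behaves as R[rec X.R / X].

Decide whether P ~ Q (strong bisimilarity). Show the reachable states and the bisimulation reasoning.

bisimilar

LTS(P): 4 reachable states
  s0 = 0 + a.b.a.0 has moves --a--▸ s1
  s1 = b.a.0 has moves --b--▸ s2
  s2 = a.0 has moves --a--▸ s3
  s3 = 0 has moves (no moves)
LTS(Q): 4 reachable states
  t0 = a.b.a.0 has moves --a--▸ t1
  t1 = b.a.0 has moves --b--▸ t2
  t2 = a.0 has moves --a--▸ t3
  t3 = 0 has moves (no moves)
Coarsest stable partition (strong bisimilarity classes):
  B0 = {s0, t0}
  B1 = {s1, t1}
  B2 = {s2, t2}
  B3 = {s3, t3}
s0 ∈ B0, t0 ∈ B0 → same block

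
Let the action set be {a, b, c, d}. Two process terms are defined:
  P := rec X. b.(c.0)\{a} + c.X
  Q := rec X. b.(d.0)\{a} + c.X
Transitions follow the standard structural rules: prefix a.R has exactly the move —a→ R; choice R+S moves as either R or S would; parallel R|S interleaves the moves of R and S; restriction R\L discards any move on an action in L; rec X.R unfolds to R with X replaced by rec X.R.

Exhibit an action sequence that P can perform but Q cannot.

bc

P's transition system — 3 states:
  u0 = rec X. b.(c.0)\{a} + c.X → -b-> u1, -c-> u0
  u1 = (c.0)\{a} → -c-> u2
  u2 = 0\{a} → ·
Q's transition system — 3 states:
  v0 = rec X. b.(d.0)\{a} + c.X → -b-> v1, -c-> v0
  v1 = (d.0)\{a} → -d-> v2
  v2 = 0\{a} → ·
Executing bc from P (initial set {u0}):
  [1] b ⇒ {u1}
  [2] c ⇒ {u2}
  P completes σ.
Executing bc from Q (initial set {v0}):
  [1] b ⇒ {v1}
  [2] c ⇒ ∅ (Q stuck)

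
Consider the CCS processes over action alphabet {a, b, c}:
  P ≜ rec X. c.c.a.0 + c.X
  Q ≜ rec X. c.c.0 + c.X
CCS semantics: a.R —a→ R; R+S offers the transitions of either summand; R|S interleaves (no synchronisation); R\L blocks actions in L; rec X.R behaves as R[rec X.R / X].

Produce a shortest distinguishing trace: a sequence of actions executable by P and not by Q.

cca

LTS(P): 4 reachable states
  u0 = rec X. c.c.a.0 + c.X has moves -c-> u0, -c-> u1
  u1 = c.a.0 has moves -c-> u2
  u2 = a.0 has moves -a-> u3
  u3 = 0 has moves stopped
LTS(Q): 3 reachable states
  v0 = rec X. c.c.0 + c.X has moves -c-> v0, -c-> v1
  v1 = c.0 has moves -c-> v2
  v2 = 0 has moves stopped
Executing cca from P (initial set {u0}):
  [1] c ⇒ {u0, u1}
  [2] c ⇒ {u0, u1, u2}
  [3] a ⇒ {u3}
  ✓ P
Executing cca from Q (initial set {v0}):
  [1] c ⇒ {v0, v1}
  [2] c ⇒ {v0, v1, v2}
  [3] a ⇒ ∅  — Q cannot continue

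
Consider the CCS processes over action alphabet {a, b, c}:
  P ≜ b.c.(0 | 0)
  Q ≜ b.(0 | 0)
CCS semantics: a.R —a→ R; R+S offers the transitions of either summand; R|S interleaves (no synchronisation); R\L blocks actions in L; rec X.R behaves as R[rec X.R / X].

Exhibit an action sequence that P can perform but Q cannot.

bc

Reachable graph of P (3 states):
  m0 = b.c.(0 | 0) → --b--▸ m1
  m1 = c.(0 | 0) → --c--▸ m2
  m2 = 0 | 0 → ∅
Reachable graph of Q (2 states):
  n0 = b.(0 | 0) → --b--▸ n1
  n1 = 0 | 0 → ∅
Trace ⟨bc⟩ through P, begin at {m0}:
  after b @ step 1: {m1}
  after c @ step 2: {m2}
  ✓ P
Trace ⟨bc⟩ through Q, begin at {n0}:
  after b @ step 1: {n1}
  after c @ step 2: ∅ (Q stuck)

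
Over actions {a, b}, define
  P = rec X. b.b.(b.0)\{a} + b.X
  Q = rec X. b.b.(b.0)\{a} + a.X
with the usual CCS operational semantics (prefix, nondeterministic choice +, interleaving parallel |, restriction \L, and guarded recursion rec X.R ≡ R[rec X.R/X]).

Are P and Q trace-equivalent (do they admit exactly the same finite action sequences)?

traces(P) ≠ traces(Q) — witness ⟨bbbb⟩

LTS(P): 4 reachable states
  m0 = rec X. b.b.(b.0)\{a} + b.X ⊢ --b--▸ m0, --b--▸ m1
  m1 = b.(b.0)\{a} ⊢ --b--▸ m2
  m2 = (b.0)\{a} ⊢ --b--▸ m3
  m3 = 0\{a} ⊢ ∅
LTS(Q): 4 reachable states
  n0 = rec X. b.b.(b.0)\{a} + a.X ⊢ --a--▸ n0, --b--▸ n1
  n1 = b.(b.0)\{a} ⊢ --b--▸ n2
  n2 = (b.0)\{a} ⊢ --b--▸ n3
  n3 = 0\{a} ⊢ ∅
Executing bbbb from P (initial set {m0}):
  [1] b ⇒ {m0, m1}
  [2] b ⇒ {m0, m1, m2}
  [3] b ⇒ {m0, m1, m2, m3}
  [4] b ⇒ {m0, m1, m2, m3}
  — P admits the full trace.
Executing bbbb from Q (initial set {n0}):
  [1] b ⇒ {n1}
  [2] b ⇒ {n2}
  [3] b ⇒ {n3}
  [4] b ⇒ ∅ (Q stuck)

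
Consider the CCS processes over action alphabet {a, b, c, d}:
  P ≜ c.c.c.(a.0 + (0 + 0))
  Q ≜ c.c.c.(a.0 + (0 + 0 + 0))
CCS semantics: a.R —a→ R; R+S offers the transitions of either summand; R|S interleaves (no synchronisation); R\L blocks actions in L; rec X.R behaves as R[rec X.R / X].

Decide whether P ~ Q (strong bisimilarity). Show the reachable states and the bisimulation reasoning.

Reachable graph of P (5 states):
  u0 = c.c.c.(a.0 + (0 + 0)) | —c→ u1
  u1 = c.c.(a.0 + (0 + 0)) | —c→ u2
  u2 = c.(a.0 + (0 + 0)) | —c→ u3
  u3 = a.0 + (0 + 0) | —a→ u4
  u4 = 0 | (no moves)
Reachable graph of Q (5 states):
  v0 = c.c.c.(a.0 + (0 + 0 + 0)) | —c→ v1
  v1 = c.c.(a.0 + (0 + 0 + 0)) | —c→ v2
  v2 = c.(a.0 + (0 + 0 + 0)) | —c→ v3
  v3 = a.0 + (0 + 0 + 0) | —a→ v4
  v4 = 0 | (no moves)
Coarsest stable partition (strong bisimilarity classes):
  B0 = {u0, v0}
  B1 = {u1, v1}
  B2 = {u2, v2}
  B3 = {u3, v3}
  B4 = {u4, v4}
u0 ∈ B0, v0 ∈ B0 → same block

bisimilar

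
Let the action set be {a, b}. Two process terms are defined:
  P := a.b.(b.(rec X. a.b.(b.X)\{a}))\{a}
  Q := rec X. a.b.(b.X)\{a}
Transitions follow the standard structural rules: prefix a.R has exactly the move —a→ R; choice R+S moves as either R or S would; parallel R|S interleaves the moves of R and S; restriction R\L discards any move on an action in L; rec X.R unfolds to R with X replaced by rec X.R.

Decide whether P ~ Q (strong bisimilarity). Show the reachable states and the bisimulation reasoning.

Reachable graph of P (4 states):
  u0 = a.b.(b.(rec X. a.b.(b.X)\{a}))\{a} :: -a-> u1
  u1 = b.(b.(rec X. a.b.(b.X)\{a}))\{a} :: -b-> u2
  u2 = (b.(rec X. a.b.(b.X)\{a}))\{a} :: -b-> u3
  u3 = (rec X. a.b.(b.X)\{a})\{a} :: (no moves)
Reachable graph of Q (4 states):
  v0 = rec X. a.b.(b.X)\{a} :: -a-> v1
  v1 = b.(b.(rec X. a.b.(b.X)\{a}))\{a} :: -b-> v2
  v2 = (b.(rec X. a.b.(b.X)\{a}))\{a} :: -b-> v3
  v3 = (rec X. a.b.(b.X)\{a})\{a} :: (no moves)
Bisimilarity quotient blocks:
  B0 = {u0, v0}
  B1 = {u1, v1}
  B2 = {u2, v2}
  B3 = {u3, v3}
u0 ∈ B0, v0 ∈ B0 → same block

P ~ Q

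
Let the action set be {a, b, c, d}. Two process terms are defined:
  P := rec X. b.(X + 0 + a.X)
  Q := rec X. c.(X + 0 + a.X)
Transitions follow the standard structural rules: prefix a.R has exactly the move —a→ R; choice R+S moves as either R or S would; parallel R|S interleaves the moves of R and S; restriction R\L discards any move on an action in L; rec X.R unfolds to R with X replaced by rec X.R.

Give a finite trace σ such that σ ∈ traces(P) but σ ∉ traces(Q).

b

LTS(P): 2 reachable states
  s0 = rec X. b.(X + 0 + a.X) has moves --b--▸ s1
  s1 = (rec X. b.(X + 0 + a.X)) + 0 + a.(rec X. b.(X + 0 + a.X)) has moves --a--▸ s0, --b--▸ s1
LTS(Q): 2 reachable states
  t0 = rec X. c.(X + 0 + a.X) has moves --c--▸ t1
  t1 = (rec X. c.(X + 0 + a.X)) + 0 + a.(rec X. c.(X + 0 + a.X)) has moves --a--▸ t0, --c--▸ t1
Run σ = ⟨b⟩ on P: start {s0}
  step 1 (b): {s1}
  P completes σ.
Run σ = ⟨b⟩ on Q: start {t0}
  step 1 (b): ∅  — Q cannot continue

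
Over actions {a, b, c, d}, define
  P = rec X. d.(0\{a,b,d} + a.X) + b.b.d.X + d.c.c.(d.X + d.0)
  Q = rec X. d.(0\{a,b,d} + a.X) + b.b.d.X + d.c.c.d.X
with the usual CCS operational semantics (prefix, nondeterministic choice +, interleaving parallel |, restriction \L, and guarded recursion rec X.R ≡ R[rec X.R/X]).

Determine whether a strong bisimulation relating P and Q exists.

LTS(P): 8 reachable states
  m0 = rec X. d.(0\{a,b,d} + a.X) + b.b.d.X + d.c.c.(d.X + d.0) → =b=> m1, =d=> m2, =d=> m3
  m1 = b.d.(rec X. d.(0\{a,b,d} + a.X) + b.b.d.X + d.c.c.(d.X + d.0)) → =b=> m4
  m2 = 0\{a,b,d} + a.(rec X. d.(0\{a,b,d} + a.X) + b.b.d.X + d.c.c.(d.X + d.0)) → =a=> m0
  m3 = c.c.(d.(rec X. d.(0\{a,b,d} + a.X) + b.b.d.X + d.c.c.(d.X + d.0)) + d.0) → =c=> m5
  m4 = d.(rec X. d.(0\{a,b,d} + a.X) + b.b.d.X + d.c.c.(d.X + d.0)) → =d=> m0
  m5 = c.(d.(rec X. d.(0\{a,b,d} + a.X) + b.b.d.X + d.c.c.(d.X + d.0)) + d.0) → =c=> m6
  m6 = d.(rec X. d.(0\{a,b,d} + a.X) + b.b.d.X + d.c.c.(d.X + d.0)) + d.0 → =d=> m0, =d=> m7
  m7 = 0 → stopped
LTS(Q): 6 reachable states
  n0 = rec X. d.(0\{a,b,d} + a.X) + b.b.d.X + d.c.c.d.X → =b=> n1, =d=> n2, =d=> n3
  n1 = b.d.(rec X. d.(0\{a,b,d} + a.X) + b.b.d.X + d.c.c.d.X) → =b=> n4
  n2 = 0\{a,b,d} + a.(rec X. d.(0\{a,b,d} + a.X) + b.b.d.X + d.c.c.d.X) → =a=> n0
  n3 = c.c.d.(rec X. d.(0\{a,b,d} + a.X) + b.b.d.X + d.c.c.d.X) → =c=> n5
  n4 = d.(rec X. d.(0\{a,b,d} + a.X) + b.b.d.X + d.c.c.d.X) → =d=> n0
  n5 = c.d.(rec X. d.(0\{a,b,d} + a.X) + b.b.d.X + d.c.c.d.X) → =c=> n4
Coarsest stable partition (strong bisimilarity classes):
  B0 = {m0}
  B1 = {m1}
  B2 = {m4}
  B3 = {m3}
  B4 = {m5}
  B5 = {m6}
  B6 = {m7}
  B7 = {m2}
  B8 = {n0}
  B9 = {n1}
  B10 = {n4}
  B11 = {n3}
  B12 = {n5}
  B13 = {n2}
m0 ∈ B0, n0 ∈ B8 → different blocks

NO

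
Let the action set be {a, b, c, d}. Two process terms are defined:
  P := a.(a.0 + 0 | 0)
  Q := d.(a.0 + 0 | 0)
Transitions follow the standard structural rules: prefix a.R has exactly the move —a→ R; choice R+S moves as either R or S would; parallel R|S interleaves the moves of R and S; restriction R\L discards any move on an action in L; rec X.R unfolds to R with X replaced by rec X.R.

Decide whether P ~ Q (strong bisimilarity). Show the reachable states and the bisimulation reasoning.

NO

LTS(P): 3 reachable states
  m0 = a.(a.0 + 0 | 0) :: —a→ m1
  m1 = a.0 + 0 | 0 :: —a→ m2
  m2 = 0 :: stopped
LTS(Q): 3 reachable states
  n0 = d.(a.0 + 0 | 0) :: —d→ n1
  n1 = a.0 + 0 | 0 :: —a→ n2
  n2 = 0 :: stopped
Partition-refinement fixed point:
  B0 = {m0}
  B1 = {m1, n1}
  B2 = {m2, n2}
  B3 = {n0}
m0 ∈ B0, n0 ∈ B3 → different blocks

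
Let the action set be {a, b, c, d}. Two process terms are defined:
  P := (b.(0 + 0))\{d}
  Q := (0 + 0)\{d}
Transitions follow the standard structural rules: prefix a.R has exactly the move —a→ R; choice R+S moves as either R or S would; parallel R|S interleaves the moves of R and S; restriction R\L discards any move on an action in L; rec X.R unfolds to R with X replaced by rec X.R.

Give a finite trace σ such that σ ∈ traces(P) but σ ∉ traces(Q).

b

LTS(P): 2 reachable states
  m0 = (b.(0 + 0))\{d} has moves =b=> m1
  m1 = (0 + 0)\{d} has moves ∅
LTS(Q): 1 reachable states
  n0 = (0 + 0)\{d} has moves ∅
Trace ⟨b⟩ through P, begin at {m0}:
  after b @ step 1: {m1}
  — P admits the full trace.
Trace ⟨b⟩ through Q, begin at {n0}:
  after b @ step 1: ∅ (Q stuck)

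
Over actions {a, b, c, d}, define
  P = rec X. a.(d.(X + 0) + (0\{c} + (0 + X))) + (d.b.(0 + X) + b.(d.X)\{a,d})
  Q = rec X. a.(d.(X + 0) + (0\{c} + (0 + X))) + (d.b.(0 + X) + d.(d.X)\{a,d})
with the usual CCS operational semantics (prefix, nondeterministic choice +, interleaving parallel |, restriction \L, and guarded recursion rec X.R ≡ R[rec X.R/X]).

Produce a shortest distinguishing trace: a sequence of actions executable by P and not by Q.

b

Reachable graph of P (6 states):
  m0 = rec X. a.(d.(X + 0) + (0\{c} + (0 + X))) + (d.b.(0 + X) + b.(d.X)\{a,d}) → -a-> m1, -b-> m2, -d-> m3
  m1 = d.((rec X. a.(d.(X + 0) + (0\{c} + (0 + X))) + (d.b.(0 + X) + b.(d.X)\{a,d})) + 0) + (0\{c} + (0 + (rec X. a.(d.(X + 0) + (0\{c} + (0 + X))) + (d.b.(0 + X) + b.(d.X)\{a,d})))) → -a-> m1, -b-> m2, -d-> m3, -d-> m4
  m2 = (d.(rec X. a.(d.(X + 0) + (0\{c} + (0 + X))) + (d.b.(0 + X) + b.(d.X)\{a,d})))\{a,d} → ∅
  m3 = b.(0 + (rec X. a.(d.(X + 0) + (0\{c} + (0 + X))) + (d.b.(0 + X) + b.(d.X)\{a,d}))) → -b-> m5
  m4 = (rec X. a.(d.(X + 0) + (0\{c} + (0 + X))) + (d.b.(0 + X) + b.(d.X)\{a,d})) + 0 → -a-> m1, -b-> m2, -d-> m3
  m5 = 0 + (rec X. a.(d.(X + 0) + (0\{c} + (0 + X))) + (d.b.(0 + X) + b.(d.X)\{a,d})) → -a-> m1, -b-> m2, -d-> m3
Reachable graph of Q (6 states):
  n0 = rec X. a.(d.(X + 0) + (0\{c} + (0 + X))) + (d.b.(0 + X) + d.(d.X)\{a,d}) → -a-> n1, -d-> n2, -d-> n3
  n1 = d.((rec X. a.(d.(X + 0) + (0\{c} + (0 + X))) + (d.b.(0 + X) + d.(d.X)\{a,d})) + 0) + (0\{c} + (0 + (rec X. a.(d.(X + 0) + (0\{c} + (0 + X))) + (d.b.(0 + X) + d.(d.X)\{a,d})))) → -a-> n1, -d-> n2, -d-> n3, -d-> n4
  n2 = (d.(rec X. a.(d.(X + 0) + (0\{c} + (0 + X))) + (d.b.(0 + X) + d.(d.X)\{a,d})))\{a,d} → ∅
  n3 = b.(0 + (rec X. a.(d.(X + 0) + (0\{c} + (0 + X))) + (d.b.(0 + X) + d.(d.X)\{a,d}))) → -b-> n5
  n4 = (rec X. a.(d.(X + 0) + (0\{c} + (0 + X))) + (d.b.(0 + X) + d.(d.X)\{a,d})) + 0 → -a-> n1, -d-> n2, -d-> n3
  n5 = 0 + (rec X. a.(d.(X + 0) + (0\{c} + (0 + X))) + (d.b.(0 + X) + d.(d.X)\{a,d})) → -a-> n1, -d-> n2, -d-> n3
Executing b from P (initial set {m0}):
  after b @ step 1: {m2}
  — P admits the full trace.
Executing b from Q (initial set {n0}):
  after b @ step 1: ∅  — Q cannot continue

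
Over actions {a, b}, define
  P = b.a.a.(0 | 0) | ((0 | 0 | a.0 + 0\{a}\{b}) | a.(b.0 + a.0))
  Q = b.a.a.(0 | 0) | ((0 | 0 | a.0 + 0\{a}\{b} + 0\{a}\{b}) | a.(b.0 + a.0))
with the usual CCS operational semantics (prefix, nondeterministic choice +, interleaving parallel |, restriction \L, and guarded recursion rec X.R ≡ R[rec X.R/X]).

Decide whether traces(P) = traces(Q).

LTS(P): 24 reachable states
  m0 = b.a.a.(0 | 0) | ((0 | 0 | a.0 + 0\{a}\{b}) | a.(b.0 + a.0)) | =a=> m1, =a=> m2, =b=> m3
  m1 = b.a.a.(0 | 0) | ((0 | 0 | a.0 + 0\{a}\{b}) | (b.0 + a.0)) | =a=> m4, =a=> m5, =b=> m4, =b=> m6
  m2 = b.a.a.(0 | 0) | (0 | 0 | 0 | a.(b.0 + a.0)) | =a=> m5, =b=> m7
  m3 = a.a.(0 | 0) | ((0 | 0 | a.0 + 0\{a}\{b}) | a.(b.0 + a.0)) | =a=> m6, =a=> m7, =a=> m8
  m4 = b.a.a.(0 | 0) | ((0 | 0 | a.0 + 0\{a}\{b}) | 0) | =a=> m9, =b=> m10
  m5 = b.a.a.(0 | 0) | (0 | 0 | 0 | (b.0 + a.0)) | =a=> m9, =b=> m11, =b=> m9
  m6 = a.a.(0 | 0) | ((0 | 0 | a.0 + 0\{a}\{b}) | (b.0 + a.0)) | =a=> m10, =a=> m11, =a=> m12, =b=> m10
  m7 = a.a.(0 | 0) | (0 | 0 | 0 | a.(b.0 + a.0)) | =a=> m11, =a=> m13
  m8 = a.(0 | 0) | ((0 | 0 | a.0 + 0\{a}\{b}) | a.(b.0 + a.0)) | =a=> m12, =a=> m13, =a=> m14
  m9 = b.a.a.(0 | 0) | (0 | 0 | 0 | 0) | =b=> m15
  m10 = a.a.(0 | 0) | ((0 | 0 | a.0 + 0\{a}\{b}) | 0) | =a=> m15, =a=> m16
  m11 = a.a.(0 | 0) | (0 | 0 | 0 | (b.0 + a.0)) | =a=> m15, =a=> m17, =b=> m15
  m12 = a.(0 | 0) | ((0 | 0 | a.0 + 0\{a}\{b}) | (b.0 + a.0)) | =a=> m16, =a=> m17, =a=> m18, =b=> m16
  m13 = a.(0 | 0) | (0 | 0 | 0 | a.(b.0 + a.0)) | =a=> m17, =a=> m19
  m14 = 0 | 0 | ((0 | 0 | a.0 + 0\{a}\{b}) | a.(b.0 + a.0)) | =a=> m18, =a=> m19
  m15 = a.a.(0 | 0) | (0 | 0 | 0 | 0) | =a=> m20
  m16 = a.(0 | 0) | ((0 | 0 | a.0 + 0\{a}\{b}) | 0) | =a=> m20, =a=> m21
  m17 = a.(0 | 0) | (0 | 0 | 0 | (b.0 + a.0)) | =a=> m20, =a=> m22, =b=> m20
  m18 = 0 | 0 | ((0 | 0 | a.0 + 0\{a}\{b}) | (b.0 + a.0)) | =a=> m21, =a=> m22, =b=> m21
  m19 = 0 | 0 | (0 | 0 | 0 | a.(b.0 + a.0)) | =a=> m22
  m20 = a.(0 | 0) | (0 | 0 | 0 | 0) | =a=> m23
  m21 = 0 | 0 | ((0 | 0 | a.0 + 0\{a}\{b}) | 0) | =a=> m23
  m22 = 0 | 0 | (0 | 0 | 0 | (b.0 + a.0)) | =a=> m23, =b=> m23
  m23 = 0 | 0 | (0 | 0 | 0 | 0) | deadlocked
LTS(Q): 24 reachable states
  n0 = b.a.a.(0 | 0) | ((0 | 0 | a.0 + 0\{a}\{b} + 0\{a}\{b}) | a.(b.0 + a.0)) | =a=> n1, =a=> n2, =b=> n3
  n1 = b.a.a.(0 | 0) | ((0 | 0 | a.0 + 0\{a}\{b} + 0\{a}\{b}) | (b.0 + a.0)) | =a=> n4, =a=> n5, =b=> n4, =b=> n6
  n2 = b.a.a.(0 | 0) | (0 | 0 | 0 | a.(b.0 + a.0)) | =a=> n5, =b=> n7
  n3 = a.a.(0 | 0) | ((0 | 0 | a.0 + 0\{a}\{b} + 0\{a}\{b}) | a.(b.0 + a.0)) | =a=> n6, =a=> n7, =a=> n8
  n4 = b.a.a.(0 | 0) | ((0 | 0 | a.0 + 0\{a}\{b} + 0\{a}\{b}) | 0) | =a=> n9, =b=> n10
  n5 = b.a.a.(0 | 0) | (0 | 0 | 0 | (b.0 + a.0)) | =a=> n9, =b=> n11, =b=> n9
  n6 = a.a.(0 | 0) | ((0 | 0 | a.0 + 0\{a}\{b} + 0\{a}\{b}) | (b.0 + a.0)) | =a=> n10, =a=> n11, =a=> n12, =b=> n10
  n7 = a.a.(0 | 0) | (0 | 0 | 0 | a.(b.0 + a.0)) | =a=> n11, =a=> n13
  n8 = a.(0 | 0) | ((0 | 0 | a.0 + 0\{a}\{b} + 0\{a}\{b}) | a.(b.0 + a.0)) | =a=> n12, =a=> n13, =a=> n14
  n9 = b.a.a.(0 | 0) | (0 | 0 | 0 | 0) | =b=> n15
  n10 = a.a.(0 | 0) | ((0 | 0 | a.0 + 0\{a}\{b} + 0\{a}\{b}) | 0) | =a=> n15, =a=> n16
  n11 = a.a.(0 | 0) | (0 | 0 | 0 | (b.0 + a.0)) | =a=> n15, =a=> n17, =b=> n15
  n12 = a.(0 | 0) | ((0 | 0 | a.0 + 0\{a}\{b} + 0\{a}\{b}) | (b.0 + a.0)) | =a=> n16, =a=> n17, =a=> n18, =b=> n16
  n13 = a.(0 | 0) | (0 | 0 | 0 | a.(b.0 + a.0)) | =a=> n17, =a=> n19
  n14 = 0 | 0 | ((0 | 0 | a.0 + 0\{a}\{b} + 0\{a}\{b}) | a.(b.0 + a.0)) | =a=> n18, =a=> n19
  n15 = a.a.(0 | 0) | (0 | 0 | 0 | 0) | =a=> n20
  n16 = a.(0 | 0) | ((0 | 0 | a.0 + 0\{a}\{b} + 0\{a}\{b}) | 0) | =a=> n20, =a=> n21
  n17 = a.(0 | 0) | (0 | 0 | 0 | (b.0 + a.0)) | =a=> n20, =a=> n22, =b=> n20
  n18 = 0 | 0 | ((0 | 0 | a.0 + 0\{a}\{b} + 0\{a}\{b}) | (b.0 + a.0)) | =a=> n21, =a=> n22, =b=> n21
  n19 = 0 | 0 | (0 | 0 | 0 | a.(b.0 + a.0)) | =a=> n22
  n20 = a.(0 | 0) | (0 | 0 | 0 | 0) | =a=> n23
  n21 = 0 | 0 | ((0 | 0 | a.0 + 0\{a}\{b} + 0\{a}\{b}) | 0) | =a=> n23
  n22 = 0 | 0 | (0 | 0 | 0 | (b.0 + a.0)) | =a=> n23, =b=> n23
  n23 = 0 | 0 | (0 | 0 | 0 | 0) | deadlocked
Partition-refinement fixed point:
  B0 = {m0, n0}
  B1 = {m3, n3}
  B2 = {m7, m8, n7, n8}
  B3 = {m13, m14, n13, n14}
  B4 = {m17, m18, n17, n18}
  B5 = {m22, n22}
  B6 = {m23, n23}
  B7 = {m20, m21, n20, n21}
  B8 = {m19, n19}
  B9 = {m11, m12, n11, n12}
  B10 = {m15, m16, n15, n16}
  B11 = {m6, n6}
  B12 = {m10, n10}
  B13 = {m1, n1}
  B14 = {m4, n4}
  B15 = {m9, n9}
  B16 = {m5, n5}
  B17 = {m2, n2}
m0 ∈ B0, n0 ∈ B0 → same block
Bisimilar ⇒ trace-equivalent.

trace-equivalent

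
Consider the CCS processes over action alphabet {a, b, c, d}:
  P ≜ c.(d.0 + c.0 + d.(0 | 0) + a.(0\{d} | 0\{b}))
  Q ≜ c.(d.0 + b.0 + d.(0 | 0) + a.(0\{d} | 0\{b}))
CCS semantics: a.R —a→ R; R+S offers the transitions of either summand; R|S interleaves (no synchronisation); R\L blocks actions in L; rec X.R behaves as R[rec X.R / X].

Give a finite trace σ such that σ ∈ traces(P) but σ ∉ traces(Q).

cc

P's transition system — 5 states:
  u0 = c.(d.0 + c.0 + d.(0 | 0) + a.(0\{d} | 0\{b})) :: --c--▸ u1
  u1 = d.0 + c.0 + d.(0 | 0) + a.(0\{d} | 0\{b}) :: --a--▸ u2, --c--▸ u3, --d--▸ u3, --d--▸ u4
  u2 = 0\{d} | 0\{b} :: (no moves)
  u3 = 0 :: (no moves)
  u4 = 0 | 0 :: (no moves)
Q's transition system — 5 states:
  v0 = c.(d.0 + b.0 + d.(0 | 0) + a.(0\{d} | 0\{b})) :: --c--▸ v1
  v1 = d.0 + b.0 + d.(0 | 0) + a.(0\{d} | 0\{b}) :: --a--▸ v2, --b--▸ v3, --d--▸ v3, --d--▸ v4
  v2 = 0\{d} | 0\{b} :: (no moves)
  v3 = 0 :: (no moves)
  v4 = 0 | 0 :: (no moves)
Executing cc from P (initial set {u0}):
  step 1 (c): {u1}
  step 2 (c): {u3}
  P completes σ.
Executing cc from Q (initial set {v0}):
  step 1 (c): {v1}
  step 2 (c): no successor for Q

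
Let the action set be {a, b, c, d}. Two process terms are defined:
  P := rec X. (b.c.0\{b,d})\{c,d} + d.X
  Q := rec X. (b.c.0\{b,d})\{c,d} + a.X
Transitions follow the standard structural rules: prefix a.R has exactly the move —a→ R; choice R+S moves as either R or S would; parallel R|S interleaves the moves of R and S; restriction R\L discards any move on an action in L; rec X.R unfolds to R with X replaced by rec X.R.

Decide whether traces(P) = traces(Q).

NO — witness ⟨d⟩

Reachable graph of P (2 states):
  u0 = rec X. (b.c.0\{b,d})\{c,d} + d.X ⊢ =b=> u1, =d=> u0
  u1 = (c.0\{b,d})\{c,d} ⊢ (no moves)
Reachable graph of Q (2 states):
  v0 = rec X. (b.c.0\{b,d})\{c,d} + a.X ⊢ =a=> v0, =b=> v1
  v1 = (c.0\{b,d})\{c,d} ⊢ (no moves)
Trace ⟨d⟩ through P, begin at {u0}:
  [1] d ⇒ {u0}
  — P admits the full trace.
Trace ⟨d⟩ through Q, begin at {v0}:
  [1] d ⇒ no successor for Q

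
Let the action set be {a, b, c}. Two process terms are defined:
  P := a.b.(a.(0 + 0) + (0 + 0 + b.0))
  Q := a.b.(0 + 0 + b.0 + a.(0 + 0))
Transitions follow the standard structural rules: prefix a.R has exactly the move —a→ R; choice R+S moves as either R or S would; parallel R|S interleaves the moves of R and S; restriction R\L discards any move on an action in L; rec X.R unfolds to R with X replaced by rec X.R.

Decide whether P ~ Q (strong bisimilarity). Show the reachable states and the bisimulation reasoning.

Reachable graph of P (5 states):
  u0 = a.b.(a.(0 + 0) + (0 + 0 + b.0)) ⊢ ··a··> u1
  u1 = b.(a.(0 + 0) + (0 + 0 + b.0)) ⊢ ··b··> u2
  u2 = a.(0 + 0) + (0 + 0 + b.0) ⊢ ··a··> u3, ··b··> u4
  u3 = 0 + 0 ⊢ stopped
  u4 = 0 ⊢ stopped
Reachable graph of Q (5 states):
  v0 = a.b.(0 + 0 + b.0 + a.(0 + 0)) ⊢ ··a··> v1
  v1 = b.(0 + 0 + b.0 + a.(0 + 0)) ⊢ ··b··> v2
  v2 = 0 + 0 + b.0 + a.(0 + 0) ⊢ ··a··> v3, ··b··> v4
  v3 = 0 + 0 ⊢ stopped
  v4 = 0 ⊢ stopped
Partition-refinement fixed point:
  B0 = {u0, v0}
  B1 = {u1, v1}
  B2 = {u2, v2}
  B3 = {u3, u4, v3, v4}
u0 ∈ B0, v0 ∈ B0 → same block

YES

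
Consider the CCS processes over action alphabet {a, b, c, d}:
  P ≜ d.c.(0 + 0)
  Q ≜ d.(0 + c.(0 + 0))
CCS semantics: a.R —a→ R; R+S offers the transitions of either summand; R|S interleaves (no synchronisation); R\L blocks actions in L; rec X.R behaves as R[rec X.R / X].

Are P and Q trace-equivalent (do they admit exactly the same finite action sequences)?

YES

Reachable graph of P (3 states):
  m0 = d.c.(0 + 0) | ··d··> m1
  m1 = c.(0 + 0) | ··c··> m2
  m2 = 0 + 0 | (no moves)
Reachable graph of Q (3 states):
  n0 = d.(0 + c.(0 + 0)) | ··d··> n1
  n1 = 0 + c.(0 + 0) | ··c··> n2
  n2 = 0 + 0 | (no moves)
Partition-refinement fixed point:
  B0 = {m0, n0}
  B1 = {m1, n1}
  B2 = {m2, n2}
m0 ∈ B0, n0 ∈ B0 → same block
Bisimilar ⇒ trace-equivalent.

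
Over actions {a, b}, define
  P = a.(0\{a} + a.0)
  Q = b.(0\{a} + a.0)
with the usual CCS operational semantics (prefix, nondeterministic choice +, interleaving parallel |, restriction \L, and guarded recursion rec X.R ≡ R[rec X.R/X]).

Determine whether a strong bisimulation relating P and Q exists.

NO

LTS(P): 3 reachable states
  s0 = a.(0\{a} + a.0) :: ··a··> s1
  s1 = 0\{a} + a.0 :: ··a··> s2
  s2 = 0 :: ·
LTS(Q): 3 reachable states
  t0 = b.(0\{a} + a.0) :: ··b··> t1
  t1 = 0\{a} + a.0 :: ··a··> t2
  t2 = 0 :: ·
Coarsest stable partition (strong bisimilarity classes):
  B0 = {s0}
  B1 = {s1, t1}
  B2 = {s2, t2}
  B3 = {t0}
s0 ∈ B0, t0 ∈ B3 → different blocks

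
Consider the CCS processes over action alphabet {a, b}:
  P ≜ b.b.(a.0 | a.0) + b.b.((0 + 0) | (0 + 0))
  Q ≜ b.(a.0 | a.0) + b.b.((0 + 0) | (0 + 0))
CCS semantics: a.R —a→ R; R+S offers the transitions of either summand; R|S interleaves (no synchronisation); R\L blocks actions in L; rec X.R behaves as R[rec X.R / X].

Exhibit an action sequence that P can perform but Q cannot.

Reachable graph of P (8 states):
  u0 = b.b.(a.0 | a.0) + b.b.((0 + 0) | (0 + 0)) ⊢ --b--▸ u1, --b--▸ u2
  u1 = b.((0 + 0) | (0 + 0)) ⊢ --b--▸ u3
  u2 = b.(a.0 | a.0) ⊢ --b--▸ u4
  u3 = (0 + 0) | (0 + 0) ⊢ ∅
  u4 = a.0 | a.0 ⊢ --a--▸ u5, --a--▸ u6
  u5 = 0 | a.0 ⊢ --a--▸ u7
  u6 = a.0 | 0 ⊢ --a--▸ u7
  u7 = 0 | 0 ⊢ ∅
Reachable graph of Q (7 states):
  v0 = b.(a.0 | a.0) + b.b.((0 + 0) | (0 + 0)) ⊢ --b--▸ v1, --b--▸ v2
  v1 = a.0 | a.0 ⊢ --a--▸ v3, --a--▸ v4
  v2 = b.((0 + 0) | (0 + 0)) ⊢ --b--▸ v5
  v3 = 0 | a.0 ⊢ --a--▸ v6
  v4 = a.0 | 0 ⊢ --a--▸ v6
  v5 = (0 + 0) | (0 + 0) ⊢ ∅
  v6 = 0 | 0 ⊢ ∅
Executing bba from P (initial set {u0}):
  step 1 (b): {u1, u2}
  step 2 (b): {u3, u4}
  step 3 (a): {u5, u6}
  — P admits the full trace.
Executing bba from Q (initial set {v0}):
  step 1 (b): {v1, v2}
  step 2 (b): {v5}
  step 3 (a): ∅ (Q stuck)

bba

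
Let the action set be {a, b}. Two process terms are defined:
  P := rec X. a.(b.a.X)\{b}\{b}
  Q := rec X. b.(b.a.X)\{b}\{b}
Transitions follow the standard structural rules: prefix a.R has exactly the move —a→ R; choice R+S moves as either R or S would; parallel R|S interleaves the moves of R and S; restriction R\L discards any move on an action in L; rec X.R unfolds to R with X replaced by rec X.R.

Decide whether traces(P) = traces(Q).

LTS(P): 2 reachable states
  u0 = rec X. a.(b.a.X)\{b}\{b} has moves —a→ u1
  u1 = (b.a.(rec X. a.(b.a.X)\{b}\{b}))\{b}\{b} has moves ·
LTS(Q): 2 reachable states
  v0 = rec X. b.(b.a.X)\{b}\{b} has moves —b→ v1
  v1 = (b.a.(rec X. b.(b.a.X)\{b}\{b}))\{b}\{b} has moves ·
Trace ⟨a⟩ through P, begin at {u0}:
  after a @ step 1: {u1}
  — P admits the full trace.
Trace ⟨a⟩ through Q, begin at {v0}:
  after a @ step 1: no successor for Q

NO — witness ⟨a⟩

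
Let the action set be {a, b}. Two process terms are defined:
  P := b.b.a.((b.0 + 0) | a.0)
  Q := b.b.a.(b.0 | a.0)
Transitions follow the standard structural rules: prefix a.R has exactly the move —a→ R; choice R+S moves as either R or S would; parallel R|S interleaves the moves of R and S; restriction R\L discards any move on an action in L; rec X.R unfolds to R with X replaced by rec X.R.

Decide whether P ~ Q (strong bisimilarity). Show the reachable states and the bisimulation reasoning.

bisimilar

P's transition system — 7 states:
  u0 = b.b.a.((b.0 + 0) | a.0) has moves --b--▸ u1
  u1 = b.a.((b.0 + 0) | a.0) has moves --b--▸ u2
  u2 = a.((b.0 + 0) | a.0) has moves --a--▸ u3
  u3 = (b.0 + 0) | a.0 has moves --a--▸ u4, --b--▸ u5
  u4 = (b.0 + 0) | 0 has moves --b--▸ u6
  u5 = 0 | a.0 has moves --a--▸ u6
  u6 = 0 | 0 has moves deadlocked
Q's transition system — 7 states:
  v0 = b.b.a.(b.0 | a.0) has moves --b--▸ v1
  v1 = b.a.(b.0 | a.0) has moves --b--▸ v2
  v2 = a.(b.0 | a.0) has moves --a--▸ v3
  v3 = b.0 | a.0 has moves --a--▸ v4, --b--▸ v5
  v4 = b.0 | 0 has moves --b--▸ v6
  v5 = 0 | a.0 has moves --a--▸ v6
  v6 = 0 | 0 has moves deadlocked
Bisimilarity quotient blocks:
  B0 = {u0, v0}
  B1 = {u1, v1}
  B2 = {u2, v2}
  B3 = {u3, v3}
  B4 = {u5, v5}
  B5 = {u6, v6}
  B6 = {u4, v4}
u0 ∈ B0, v0 ∈ B0 → same block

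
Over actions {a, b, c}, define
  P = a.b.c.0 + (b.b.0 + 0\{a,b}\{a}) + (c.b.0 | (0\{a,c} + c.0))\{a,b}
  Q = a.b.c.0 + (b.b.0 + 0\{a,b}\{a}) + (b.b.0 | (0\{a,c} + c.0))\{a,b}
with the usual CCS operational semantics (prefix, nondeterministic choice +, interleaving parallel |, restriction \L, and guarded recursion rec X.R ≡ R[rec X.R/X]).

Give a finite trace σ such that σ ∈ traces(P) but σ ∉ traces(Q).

cc

P's transition system — 8 states:
  s0 = a.b.c.0 + (b.b.0 + 0\{a,b}\{a}) + (c.b.0 | (0\{a,c} + c.0))\{a,b} :: --a--▸ s1, --b--▸ s2, --c--▸ s3, --c--▸ s4
  s1 = b.c.0 :: --b--▸ s5
  s2 = b.0 :: --b--▸ s6
  s3 = (b.0 | (0\{a,c} + c.0))\{a,b} :: --c--▸ s7
  s4 = (c.b.0 | 0)\{a,b} :: --c--▸ s7
  s5 = c.0 :: --c--▸ s6
  s6 = 0 :: ∅
  s7 = (b.0 | 0)\{a,b} :: ∅
Q's transition system — 6 states:
  t0 = a.b.c.0 + (b.b.0 + 0\{a,b}\{a}) + (b.b.0 | (0\{a,c} + c.0))\{a,b} :: --a--▸ t1, --b--▸ t2, --c--▸ t3
  t1 = b.c.0 :: --b--▸ t4
  t2 = b.0 :: --b--▸ t5
  t3 = (b.b.0 | 0)\{a,b} :: ∅
  t4 = c.0 :: --c--▸ t5
  t5 = 0 :: ∅
Executing cc from P (initial set {s0}):
  [1] c ⇒ {s3, s4}
  [2] c ⇒ {s7}
  ✓ P
Executing cc from Q (initial set {t0}):
  [1] c ⇒ {t3}
  [2] c ⇒ no successor for Q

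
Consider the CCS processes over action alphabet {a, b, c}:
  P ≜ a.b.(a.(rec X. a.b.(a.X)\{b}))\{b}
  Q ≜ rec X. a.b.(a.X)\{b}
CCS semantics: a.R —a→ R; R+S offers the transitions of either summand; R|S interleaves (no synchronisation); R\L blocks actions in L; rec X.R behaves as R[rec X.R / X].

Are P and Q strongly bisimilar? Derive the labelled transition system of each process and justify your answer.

LTS(P): 5 reachable states
  p0 = a.b.(a.(rec X. a.b.(a.X)\{b}))\{b} → --a--▸ p1
  p1 = b.(a.(rec X. a.b.(a.X)\{b}))\{b} → --b--▸ p2
  p2 = (a.(rec X. a.b.(a.X)\{b}))\{b} → --a--▸ p3
  p3 = (rec X. a.b.(a.X)\{b})\{b} → --a--▸ p4
  p4 = (b.(a.(rec X. a.b.(a.X)\{b}))\{b})\{b} → stopped
LTS(Q): 5 reachable states
  q0 = rec X. a.b.(a.X)\{b} → --a--▸ q1
  q1 = b.(a.(rec X. a.b.(a.X)\{b}))\{b} → --b--▸ q2
  q2 = (a.(rec X. a.b.(a.X)\{b}))\{b} → --a--▸ q3
  q3 = (rec X. a.b.(a.X)\{b})\{b} → --a--▸ q4
  q4 = (b.(a.(rec X. a.b.(a.X)\{b}))\{b})\{b} → stopped
Coarsest stable partition (strong bisimilarity classes):
  B0 = {p0, q0}
  B1 = {p1, q1}
  B2 = {p2, q2}
  B3 = {p3, q3}
  B4 = {p4, q4}
p0 ∈ B0, q0 ∈ B0 → same block

P ~ Q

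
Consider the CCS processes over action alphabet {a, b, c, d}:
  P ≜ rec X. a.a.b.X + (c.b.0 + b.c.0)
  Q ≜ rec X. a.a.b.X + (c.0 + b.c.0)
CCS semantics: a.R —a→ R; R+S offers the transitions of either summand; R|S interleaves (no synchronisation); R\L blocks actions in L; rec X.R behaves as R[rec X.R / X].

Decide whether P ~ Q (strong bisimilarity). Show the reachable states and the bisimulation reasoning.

NO

P's transition system — 6 states:
  p0 = rec X. a.a.b.X + (c.b.0 + b.c.0) :: --a--▸ p1, --b--▸ p2, --c--▸ p3
  p1 = a.b.(rec X. a.a.b.X + (c.b.0 + b.c.0)) :: --a--▸ p4
  p2 = c.0 :: --c--▸ p5
  p3 = b.0 :: --b--▸ p5
  p4 = b.(rec X. a.a.b.X + (c.b.0 + b.c.0)) :: --b--▸ p0
  p5 = 0 :: ∅
Q's transition system — 5 states:
  q0 = rec X. a.a.b.X + (c.0 + b.c.0) :: --a--▸ q1, --b--▸ q2, --c--▸ q3
  q1 = a.b.(rec X. a.a.b.X + (c.0 + b.c.0)) :: --a--▸ q4
  q2 = c.0 :: --c--▸ q3
  q3 = 0 :: ∅
  q4 = b.(rec X. a.a.b.X + (c.0 + b.c.0)) :: --b--▸ q0
Bisimilarity quotient blocks:
  B0 = {p0}
  B1 = {p2, q2}
  B2 = {p5, q3}
  B3 = {p1}
  B4 = {p4}
  B5 = {p3}
  B6 = {q0}
  B7 = {q1}
  B8 = {q4}
p0 ∈ B0, q0 ∈ B6 → different blocks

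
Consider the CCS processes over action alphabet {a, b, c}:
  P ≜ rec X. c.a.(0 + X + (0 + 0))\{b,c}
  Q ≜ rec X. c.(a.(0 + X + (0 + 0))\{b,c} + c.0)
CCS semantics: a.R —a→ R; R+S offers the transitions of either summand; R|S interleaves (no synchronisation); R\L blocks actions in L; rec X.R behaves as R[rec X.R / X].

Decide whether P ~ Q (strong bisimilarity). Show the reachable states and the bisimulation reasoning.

not bisimilar

P's transition system — 3 states:
  m0 = rec X. c.a.(0 + X + (0 + 0))\{b,c} → --c--▸ m1
  m1 = a.(0 + (rec X. c.a.(0 + X + (0 + 0))\{b,c}) + (0 + 0))\{b,c} → --a--▸ m2
  m2 = (0 + (rec X. c.a.(0 + X + (0 + 0))\{b,c}) + (0 + 0))\{b,c} → deadlocked
Q's transition system — 4 states:
  n0 = rec X. c.(a.(0 + X + (0 + 0))\{b,c} + c.0) → --c--▸ n1
  n1 = a.(0 + (rec X. c.(a.(0 + X + (0 + 0))\{b,c} + c.0)) + (0 + 0))\{b,c} + c.0 → --a--▸ n2, --c--▸ n3
  n2 = (0 + (rec X. c.(a.(0 + X + (0 + 0))\{b,c} + c.0)) + (0 + 0))\{b,c} → deadlocked
  n3 = 0 → deadlocked
Coarsest stable partition (strong bisimilarity classes):
  B0 = {m0}
  B1 = {m1}
  B2 = {m2, n2, n3}
  B3 = {n0}
  B4 = {n1}
m0 ∈ B0, n0 ∈ B3 → different blocks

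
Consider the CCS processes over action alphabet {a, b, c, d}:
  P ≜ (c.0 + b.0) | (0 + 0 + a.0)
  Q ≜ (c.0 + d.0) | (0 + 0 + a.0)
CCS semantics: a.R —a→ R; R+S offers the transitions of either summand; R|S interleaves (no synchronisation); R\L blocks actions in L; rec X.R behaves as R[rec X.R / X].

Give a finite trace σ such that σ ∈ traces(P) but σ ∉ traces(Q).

LTS(P): 4 reachable states
  u0 = (c.0 + b.0) | (0 + 0 + a.0) | ··a··> u1, ··b··> u2, ··c··> u2
  u1 = (c.0 + b.0) | 0 | ··b··> u3, ··c··> u3
  u2 = 0 | (0 + 0 + a.0) | ··a··> u3
  u3 = 0 | 0 | stopped
LTS(Q): 4 reachable states
  v0 = (c.0 + d.0) | (0 + 0 + a.0) | ··a··> v1, ··c··> v2, ··d··> v2
  v1 = (c.0 + d.0) | 0 | ··c··> v3, ··d··> v3
  v2 = 0 | (0 + 0 + a.0) | ··a··> v3
  v3 = 0 | 0 | stopped
Executing b from P (initial set {u0}):
  [1] b ⇒ {u2}
  — P admits the full trace.
Executing b from Q (initial set {v0}):
  [1] b ⇒ no successor for Q

b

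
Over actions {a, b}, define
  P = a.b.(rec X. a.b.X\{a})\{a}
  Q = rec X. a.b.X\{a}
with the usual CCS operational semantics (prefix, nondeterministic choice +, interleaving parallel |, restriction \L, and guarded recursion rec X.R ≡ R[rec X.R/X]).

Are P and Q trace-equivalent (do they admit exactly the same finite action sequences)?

LTS(P): 3 reachable states
  u0 = a.b.(rec X. a.b.X\{a})\{a} has moves =a=> u1
  u1 = b.(rec X. a.b.X\{a})\{a} has moves =b=> u2
  u2 = (rec X. a.b.X\{a})\{a} has moves (no moves)
LTS(Q): 3 reachable states
  v0 = rec X. a.b.X\{a} has moves =a=> v1
  v1 = b.(rec X. a.b.X\{a})\{a} has moves =b=> v2
  v2 = (rec X. a.b.X\{a})\{a} has moves (no moves)
Bisimilarity quotient blocks:
  B0 = {u0, v0}
  B1 = {u1, v1}
  B2 = {u2, v2}
u0 ∈ B0, v0 ∈ B0 → same block
Bisimilar ⇒ trace-equivalent.

YES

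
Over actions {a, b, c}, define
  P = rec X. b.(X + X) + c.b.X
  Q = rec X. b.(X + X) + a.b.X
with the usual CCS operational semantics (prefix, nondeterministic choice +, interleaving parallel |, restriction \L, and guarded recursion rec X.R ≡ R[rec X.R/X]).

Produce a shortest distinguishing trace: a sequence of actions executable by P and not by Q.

c

Reachable graph of P (3 states):
  m0 = rec X. b.(X + X) + c.b.X → -b-> m1, -c-> m2
  m1 = (rec X. b.(X + X) + c.b.X) + (rec X. b.(X + X) + c.b.X) → -b-> m1, -c-> m2
  m2 = b.(rec X. b.(X + X) + c.b.X) → -b-> m0
Reachable graph of Q (3 states):
  n0 = rec X. b.(X + X) + a.b.X → -a-> n1, -b-> n2
  n1 = b.(rec X. b.(X + X) + a.b.X) → -b-> n0
  n2 = (rec X. b.(X + X) + a.b.X) + (rec X. b.(X + X) + a.b.X) → -a-> n1, -b-> n2
Executing c from P (initial set {m0}):
  [1] c ⇒ {m2}
  ✓ P
Executing c from Q (initial set {n0}):
  [1] c ⇒ ∅  — Q cannot continue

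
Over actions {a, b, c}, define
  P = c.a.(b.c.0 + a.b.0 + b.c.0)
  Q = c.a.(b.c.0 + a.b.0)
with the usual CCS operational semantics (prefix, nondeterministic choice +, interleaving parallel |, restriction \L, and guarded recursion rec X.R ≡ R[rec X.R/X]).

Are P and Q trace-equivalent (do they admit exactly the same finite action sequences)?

YES

Reachable graph of P (6 states):
  p0 = c.a.(b.c.0 + a.b.0 + b.c.0) → —c→ p1
  p1 = a.(b.c.0 + a.b.0 + b.c.0) → —a→ p2
  p2 = b.c.0 + a.b.0 + b.c.0 → —a→ p3, —b→ p4
  p3 = b.0 → —b→ p5
  p4 = c.0 → —c→ p5
  p5 = 0 → deadlocked
Reachable graph of Q (6 states):
  q0 = c.a.(b.c.0 + a.b.0) → —c→ q1
  q1 = a.(b.c.0 + a.b.0) → —a→ q2
  q2 = b.c.0 + a.b.0 → —a→ q3, —b→ q4
  q3 = b.0 → —b→ q5
  q4 = c.0 → —c→ q5
  q5 = 0 → deadlocked
Partition-refinement fixed point:
  B0 = {p0, q0}
  B1 = {p1, q1}
  B2 = {p2, q2}
  B3 = {p3, q3}
  B4 = {p5, q5}
  B5 = {p4, q4}
p0 ∈ B0, q0 ∈ B0 → same block
Bisimilar ⇒ trace-equivalent.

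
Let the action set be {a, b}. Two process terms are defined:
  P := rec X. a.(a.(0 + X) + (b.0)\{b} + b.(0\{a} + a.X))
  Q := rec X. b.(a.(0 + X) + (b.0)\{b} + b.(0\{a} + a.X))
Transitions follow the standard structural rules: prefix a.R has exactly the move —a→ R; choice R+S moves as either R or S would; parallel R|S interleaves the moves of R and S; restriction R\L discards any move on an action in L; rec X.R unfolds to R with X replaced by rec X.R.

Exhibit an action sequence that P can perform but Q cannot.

Reachable graph of P (4 states):
  s0 = rec X. a.(a.(0 + X) + (b.0)\{b} + b.(0\{a} + a.X)) | -a-> s1
  s1 = a.(0 + (rec X. a.(a.(0 + X) + (b.0)\{b} + b.(0\{a} + a.X)))) + (b.0)\{b} + b.(0\{a} + a.(rec X. a.(a.(0 + X) + (b.0)\{b} + b.(0\{a} + a.X)))) | -a-> s2, -b-> s3
  s2 = 0 + (rec X. a.(a.(0 + X) + (b.0)\{b} + b.(0\{a} + a.X))) | -a-> s1
  s3 = 0\{a} + a.(rec X. a.(a.(0 + X) + (b.0)\{b} + b.(0\{a} + a.X))) | -a-> s0
Reachable graph of Q (4 states):
  t0 = rec X. b.(a.(0 + X) + (b.0)\{b} + b.(0\{a} + a.X)) | -b-> t1
  t1 = a.(0 + (rec X. b.(a.(0 + X) + (b.0)\{b} + b.(0\{a} + a.X)))) + (b.0)\{b} + b.(0\{a} + a.(rec X. b.(a.(0 + X) + (b.0)\{b} + b.(0\{a} + a.X)))) | -a-> t2, -b-> t3
  t2 = 0 + (rec X. b.(a.(0 + X) + (b.0)\{b} + b.(0\{a} + a.X))) | -b-> t1
  t3 = 0\{a} + a.(rec X. b.(a.(0 + X) + (b.0)\{b} + b.(0\{a} + a.X))) | -a-> t0
Trace ⟨a⟩ through P, begin at {s0}:
  step 1 (a): {s1}
  P completes σ.
Trace ⟨a⟩ through Q, begin at {t0}:
  step 1 (a): ∅ (Q stuck)

a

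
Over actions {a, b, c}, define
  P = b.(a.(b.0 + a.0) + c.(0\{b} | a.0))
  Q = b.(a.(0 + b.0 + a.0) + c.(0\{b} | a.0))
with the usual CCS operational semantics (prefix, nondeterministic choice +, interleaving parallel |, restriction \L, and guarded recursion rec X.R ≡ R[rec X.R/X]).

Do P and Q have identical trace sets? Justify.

trace-equivalent

Reachable graph of P (6 states):
  m0 = b.(a.(b.0 + a.0) + c.(0\{b} | a.0)) :: —b→ m1
  m1 = a.(b.0 + a.0) + c.(0\{b} | a.0) :: —a→ m2, —c→ m3
  m2 = b.0 + a.0 :: —a→ m4, —b→ m4
  m3 = 0\{b} | a.0 :: —a→ m5
  m4 = 0 :: ·
  m5 = 0\{b} | 0 :: ·
Reachable graph of Q (6 states):
  n0 = b.(a.(0 + b.0 + a.0) + c.(0\{b} | a.0)) :: —b→ n1
  n1 = a.(0 + b.0 + a.0) + c.(0\{b} | a.0) :: —a→ n2, —c→ n3
  n2 = 0 + b.0 + a.0 :: —a→ n4, —b→ n4
  n3 = 0\{b} | a.0 :: —a→ n5
  n4 = 0 :: ·
  n5 = 0\{b} | 0 :: ·
Bisimilarity quotient blocks:
  B0 = {m0, n0}
  B1 = {m1, n1}
  B2 = {m2, n2}
  B3 = {m4, m5, n4, n5}
  B4 = {m3, n3}
m0 ∈ B0, n0 ∈ B0 → same block
Bisimilar ⇒ trace-equivalent.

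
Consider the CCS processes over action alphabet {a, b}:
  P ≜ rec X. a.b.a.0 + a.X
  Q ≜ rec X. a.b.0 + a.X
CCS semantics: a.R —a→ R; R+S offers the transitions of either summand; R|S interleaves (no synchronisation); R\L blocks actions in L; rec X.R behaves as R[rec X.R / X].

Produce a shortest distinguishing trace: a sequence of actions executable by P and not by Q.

aba

P's transition system — 4 states:
  m0 = rec X. a.b.a.0 + a.X has moves --a--▸ m0, --a--▸ m1
  m1 = b.a.0 has moves --b--▸ m2
  m2 = a.0 has moves --a--▸ m3
  m3 = 0 has moves stopped
Q's transition system — 3 states:
  n0 = rec X. a.b.0 + a.X has moves --a--▸ n0, --a--▸ n1
  n1 = b.0 has moves --b--▸ n2
  n2 = 0 has moves stopped
Run σ = ⟨aba⟩ on P: start {m0}
  [1] a ⇒ {m0, m1}
  [2] b ⇒ {m2}
  [3] a ⇒ {m3}
  ✓ P
Run σ = ⟨aba⟩ on Q: start {n0}
  [1] a ⇒ {n0, n1}
  [2] b ⇒ {n2}
  [3] a ⇒ ∅ (Q stuck)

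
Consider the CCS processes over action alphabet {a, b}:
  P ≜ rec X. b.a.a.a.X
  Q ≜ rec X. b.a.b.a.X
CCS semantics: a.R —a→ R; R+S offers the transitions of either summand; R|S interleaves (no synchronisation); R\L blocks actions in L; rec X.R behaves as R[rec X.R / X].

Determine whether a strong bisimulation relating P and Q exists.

NO

LTS(P): 4 reachable states
  u0 = rec X. b.a.a.a.X | —b→ u1
  u1 = a.a.a.(rec X. b.a.a.a.X) | —a→ u2
  u2 = a.a.(rec X. b.a.a.a.X) | —a→ u3
  u3 = a.(rec X. b.a.a.a.X) | —a→ u0
LTS(Q): 4 reachable states
  v0 = rec X. b.a.b.a.X | —b→ v1
  v1 = a.b.a.(rec X. b.a.b.a.X) | —a→ v2
  v2 = b.a.(rec X. b.a.b.a.X) | —b→ v3
  v3 = a.(rec X. b.a.b.a.X) | —a→ v0
Coarsest stable partition (strong bisimilarity classes):
  B0 = {u0}
  B1 = {u1}
  B2 = {u2}
  B3 = {u3}
  B4 = {v0, v2}
  B5 = {v1, v3}
u0 ∈ B0, v0 ∈ B4 → different blocks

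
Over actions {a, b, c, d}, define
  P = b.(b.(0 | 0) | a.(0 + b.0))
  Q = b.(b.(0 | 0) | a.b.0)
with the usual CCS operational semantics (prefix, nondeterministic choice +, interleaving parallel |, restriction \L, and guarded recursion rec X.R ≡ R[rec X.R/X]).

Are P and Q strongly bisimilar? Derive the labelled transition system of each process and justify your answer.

P's transition system — 7 states:
  u0 = b.(b.(0 | 0) | a.(0 + b.0)) | ··b··> u1
  u1 = b.(0 | 0) | a.(0 + b.0) | ··a··> u2, ··b··> u3
  u2 = b.(0 | 0) | (0 + b.0) | ··b··> u4, ··b··> u5
  u3 = 0 | 0 | a.(0 + b.0) | ··a··> u4
  u4 = 0 | 0 | (0 + b.0) | ··b··> u6
  u5 = b.(0 | 0) | 0 | ··b··> u6
  u6 = 0 | 0 | 0 | ∅
Q's transition system — 7 states:
  v0 = b.(b.(0 | 0) | a.b.0) | ··b··> v1
  v1 = b.(0 | 0) | a.b.0 | ··a··> v2, ··b··> v3
  v2 = b.(0 | 0) | b.0 | ··b··> v4, ··b··> v5
  v3 = 0 | 0 | a.b.0 | ··a··> v4
  v4 = 0 | 0 | b.0 | ··b··> v6
  v5 = b.(0 | 0) | 0 | ··b··> v6
  v6 = 0 | 0 | 0 | ∅
Bisimilarity quotient blocks:
  B0 = {u0, v0}
  B1 = {u1, v1}
  B2 = {u3, v3}
  B3 = {u4, u5, v4, v5}
  B4 = {u6, v6}
  B5 = {u2, v2}
u0 ∈ B0, v0 ∈ B0 → same block

YES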